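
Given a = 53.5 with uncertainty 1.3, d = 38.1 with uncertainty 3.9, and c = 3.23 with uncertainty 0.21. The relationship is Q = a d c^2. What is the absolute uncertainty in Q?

3560

Each factor contributes (exponent × relative error)² to (δQ/Q)²:
  (1·δa/a)² = (1×0.0243)² = 0.000590;  (1·δd/d)² = (1×0.102)² = 0.0105;  (2·δc/c)² = (2×0.0650)² = 0.0169
δQ/Q = √(0.0280) = 0.167
Q = 21300, so δQ = 0.167 × 21300 = 3560.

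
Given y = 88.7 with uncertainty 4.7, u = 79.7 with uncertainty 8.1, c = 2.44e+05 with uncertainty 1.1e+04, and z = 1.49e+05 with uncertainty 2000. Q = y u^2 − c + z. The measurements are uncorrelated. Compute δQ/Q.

0.254

Let p = y·u^2 = 5.63e+05. δp/p = √((1·δy/y)² + (2·δu/u)²) = √(0.00281 + 0.0413) = 0.210, so δp = 1.18e+05.
Q = p − c + z: δQ = √(δp² + δc² + δz²) = √(1.4e+10 + 1.21e+08 + 4e+06) = 1.19e+05
Q = 4.68e+05, so δQ/Q = 1.19e+05/4.68e+05 = 0.254.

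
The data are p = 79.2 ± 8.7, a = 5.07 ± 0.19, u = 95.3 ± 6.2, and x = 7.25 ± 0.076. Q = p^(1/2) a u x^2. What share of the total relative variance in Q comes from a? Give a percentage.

(δQ/Q)² = (½·δp/p)² + (1·δa/a)² + (1·δu/u)² + (2·δx/x)²
  p term: (0.5×0.110)² = 0.00302
  a term: (1×0.0375)² = 0.00140
  u term: (1×0.0651)² = 0.00423
  x term: (2×0.0105)² = 0.000440
Total = 0.00909. Share from a = 0.00140/0.00909 = 0.154.

15.4%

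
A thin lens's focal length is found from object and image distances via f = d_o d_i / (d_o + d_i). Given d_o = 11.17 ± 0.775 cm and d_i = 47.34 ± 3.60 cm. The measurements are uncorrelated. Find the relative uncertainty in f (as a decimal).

0.0580

∂f/∂d_o = (d_i/(d_o+d_i))² = 0.655;  ∂f/∂d_i = (d_o/(d_o+d_i))² = 0.0364
δf = √((∂f/∂d_o · δd_o)² + (∂f/∂d_i · δd_i)²) = √(0.257 + 0.0172) = 0.524 cm
f = 9.038 cm, so δf/f = 0.524/9.038 = 0.0580.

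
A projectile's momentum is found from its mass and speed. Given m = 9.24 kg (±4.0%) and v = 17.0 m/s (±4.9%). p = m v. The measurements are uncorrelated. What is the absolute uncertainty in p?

9.94 kg·m/s

Each factor contributes (exponent × relative error)² to (δp/p)²:
  (1·δm/m)² = (1×0.0400)² = 0.00160;  (1·δv/v)² = (1×0.0490)² = 0.00240
δp/p = √(0.00400) = 0.0633
p = 157 kg·m/s, so δp = 0.0633 × 157 = 9.94 kg·m/s.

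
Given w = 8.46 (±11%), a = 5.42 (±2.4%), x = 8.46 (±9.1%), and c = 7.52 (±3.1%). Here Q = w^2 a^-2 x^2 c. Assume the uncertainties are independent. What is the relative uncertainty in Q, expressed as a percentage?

29.1%

Each factor contributes (exponent × relative error)² to (δQ/Q)²:
  (2·δw/w)² = (2×0.110)² = 0.0484;  (-2·δa/a)² = (-2×0.0240)² = 0.00230;  (2·δx/x)² = (2×0.0910)² = 0.0331;  (1·δc/c)² = (1×0.0310)² = 0.000961
δQ/Q = √(0.0848) = 0.291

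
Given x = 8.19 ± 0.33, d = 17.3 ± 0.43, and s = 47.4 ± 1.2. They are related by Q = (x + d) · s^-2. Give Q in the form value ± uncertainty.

Let u = x + d = 25.5. δu = √(δx² + δd²) = √(0.109 + 0.185) = 0.542, so δu/u = 0.0213.
Q is then a monomial in u, s:
δQ/Q = √((δu/u)² + (-2·δs/s)²) = √(0.000452 + 0.00256) = 0.0549
Q = 0.0113, so δQ = 0.0549 × 0.0113 = 0.000623.

0.0113 ± 0.000623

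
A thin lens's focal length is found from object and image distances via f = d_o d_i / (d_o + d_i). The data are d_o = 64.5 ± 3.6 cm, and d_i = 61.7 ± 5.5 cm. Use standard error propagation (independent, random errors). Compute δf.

∂f/∂d_o = (d_i/(d_o+d_i))² = 0.239;  ∂f/∂d_i = (d_o/(d_o+d_i))² = 0.261
δf = √((∂f/∂d_o · δd_o)² + (∂f/∂d_i · δd_i)²) = √(0.740 + 2.06) = 1.67 cm

1.67 cm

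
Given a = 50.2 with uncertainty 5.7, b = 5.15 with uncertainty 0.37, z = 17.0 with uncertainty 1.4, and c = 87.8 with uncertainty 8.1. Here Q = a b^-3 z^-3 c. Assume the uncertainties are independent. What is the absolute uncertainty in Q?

0.00236

Each factor contributes (exponent × relative error)² to (δQ/Q)²:
  (1·δa/a)² = (1×0.114)² = 0.0129;  (-3·δb/b)² = (-3×0.0718)² = 0.0465;  (-3·δz/z)² = (-3×0.0824)² = 0.0610;  (1·δc/c)² = (1×0.0923)² = 0.00851
δQ/Q = √(0.129) = 0.359
Q = 0.00657, so δQ = 0.359 × 0.00657 = 0.00236.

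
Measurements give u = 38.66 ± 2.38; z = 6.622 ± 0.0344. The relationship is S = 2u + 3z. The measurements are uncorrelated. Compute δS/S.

Absolute uncertainties add in quadrature for a linear combination:
  (2·δu)² = 22.7;  (3·δz)² = 0.0107
δS = √(22.7) = 4.76
S = 97.19, so δS/S = 4.76/97.19 = 0.0490.

0.0490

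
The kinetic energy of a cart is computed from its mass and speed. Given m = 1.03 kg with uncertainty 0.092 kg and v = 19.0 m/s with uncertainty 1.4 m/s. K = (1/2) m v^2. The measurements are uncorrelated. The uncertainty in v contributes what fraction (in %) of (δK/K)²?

(δK/K)² = (1·δm/m)² + (2·δv/v)²
  m term: (1×0.0893)² = 0.00798
  v term: (2×0.0737)² = 0.0217
Total = 0.0297. Share from v = 0.0217/0.0297 = 0.731.

73.1%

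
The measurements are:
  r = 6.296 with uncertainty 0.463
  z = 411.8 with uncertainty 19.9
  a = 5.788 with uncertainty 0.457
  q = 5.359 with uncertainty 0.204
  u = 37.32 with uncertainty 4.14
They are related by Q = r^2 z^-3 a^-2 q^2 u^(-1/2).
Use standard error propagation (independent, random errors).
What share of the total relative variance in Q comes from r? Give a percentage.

(δQ/Q)² = (2·δr/r)² + (-3·δz/z)² + (-2·δa/a)² + (2·δq/q)² + (−½·δu/u)²
  r term: (2×0.0735)² = 0.0216
  z term: (-3×0.0483)² = 0.0210
  a term: (-2×0.0790)² = 0.0249
  q term: (2×0.0381)² = 0.00580
  u term: (-0.5×0.111)² = 0.00308
Total = 0.0765. Share from r = 0.0216/0.0765 = 0.283.

28.3%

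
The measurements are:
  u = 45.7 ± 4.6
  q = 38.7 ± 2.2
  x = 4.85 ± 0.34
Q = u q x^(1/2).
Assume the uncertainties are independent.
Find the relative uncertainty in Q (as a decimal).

Relative error in a monomial: (δQ/Q)² = Σ (nᵢ · δxᵢ/xᵢ)².
  (1·δu/u)² = (1×0.101)² = 0.0101;  (1·δq/q)² = (1×0.0568)² = 0.00323;  (½·δx/x)² = (0.5×0.0701)² = 0.00123
δQ/Q = √(0.0146) = 0.121

0.121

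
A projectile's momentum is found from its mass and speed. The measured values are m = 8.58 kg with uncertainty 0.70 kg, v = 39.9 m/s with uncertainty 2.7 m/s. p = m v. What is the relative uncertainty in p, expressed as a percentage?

10.6%

Products/powers → add relative errors in quadrature, weighted by exponent:
  (1·δm/m)² = (1×0.0816)² = 0.00666;  (1·δv/v)² = (1×0.0677)² = 0.00458
δp/p = √(0.0112) = 0.106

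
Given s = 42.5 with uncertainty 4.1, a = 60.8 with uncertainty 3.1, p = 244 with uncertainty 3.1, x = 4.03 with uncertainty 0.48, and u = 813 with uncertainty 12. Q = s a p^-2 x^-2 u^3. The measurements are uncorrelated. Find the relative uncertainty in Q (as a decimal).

Q is a product of powers, so relative uncertainties combine in quadrature:
  (1·δs/s)² = (1×0.0965)² = 0.00931;  (1·δa/a)² = (1×0.0510)² = 0.00260;  (-2·δp/p)² = (-2×0.0127)² = 0.000646;  (-2·δx/x)² = (-2×0.119)² = 0.0567;  (3·δu/u)² = (3×0.0148)² = 0.00196
δQ/Q = √(0.0713) = 0.267

0.267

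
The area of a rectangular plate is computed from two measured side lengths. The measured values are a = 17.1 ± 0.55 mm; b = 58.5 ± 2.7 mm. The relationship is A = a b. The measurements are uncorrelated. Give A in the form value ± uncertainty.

1000 ± 56.3 mm^2

Each factor contributes (exponent × relative error)² to (δA/A)²:
  (1·δa/a)² = (1×0.0322)² = 0.00103;  (1·δb/b)² = (1×0.0462)² = 0.00213
δA/A = √(0.00316) = 0.0563
A = 1000 mm^2, so δA = 0.0563 × 1000 = 56.3 mm^2.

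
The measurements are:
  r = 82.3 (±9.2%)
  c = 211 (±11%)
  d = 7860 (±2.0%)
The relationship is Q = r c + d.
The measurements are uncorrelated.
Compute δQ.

Let p = r·c = 17400. δp/p = √((1·δr/r)² + (1·δc/c)²) = √(0.00846 + 0.0121) = 0.143, so δp = 2490.
Q = p + d: δQ = √(δp² + δd²) = √(6.2e+06 + 24700) = 2500

2500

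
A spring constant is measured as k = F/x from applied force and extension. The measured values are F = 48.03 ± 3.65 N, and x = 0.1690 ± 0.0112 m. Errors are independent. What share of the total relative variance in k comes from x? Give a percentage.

(δk/k)² = (1·δF/F)² + (-1·δx/x)²
  F term: (1×0.0760)² = 0.00578
  x term: (-1×0.0663)² = 0.00439
Total = 0.0102. Share from x = 0.00439/0.0102 = 0.432.

43.2%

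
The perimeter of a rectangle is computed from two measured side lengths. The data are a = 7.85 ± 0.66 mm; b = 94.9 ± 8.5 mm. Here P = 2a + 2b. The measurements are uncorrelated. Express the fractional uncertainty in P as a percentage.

8.30%

P is a linear combination, so absolute uncertainties add in quadrature:
  (2·δa)² = 1.74;  (2·δb)² = 289
δP = √(291) = 17.1 mm
P = 206 mm, so δP/P = 17.1/206 = 0.0830.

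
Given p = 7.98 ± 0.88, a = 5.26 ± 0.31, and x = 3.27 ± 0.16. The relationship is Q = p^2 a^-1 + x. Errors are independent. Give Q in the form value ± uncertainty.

15.4 ± 2.77

Let w = p^2·a^-1 = 12.1. δw/w = √((2·δp/p)² + (-1·δa/a)²) = √(0.0486 + 0.00347) = 0.228, so δw = 2.76.
Q = w + x: δQ = √(δw² + δx²) = √(7.64 + 0.0256) = 2.77
Q = 15.4.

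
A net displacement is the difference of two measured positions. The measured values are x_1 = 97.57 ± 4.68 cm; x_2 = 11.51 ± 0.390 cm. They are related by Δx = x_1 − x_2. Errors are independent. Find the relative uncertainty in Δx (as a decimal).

Δx is a linear combination, so absolute uncertainties add in quadrature:
  (δx_1)² = 21.9;  (δx_2)² = 0.152
δΔx = √(22.1) = 4.70 cm
Δx = 86.06 cm, so δΔx/Δx = 4.70/86.06 = 0.0546.

0.0546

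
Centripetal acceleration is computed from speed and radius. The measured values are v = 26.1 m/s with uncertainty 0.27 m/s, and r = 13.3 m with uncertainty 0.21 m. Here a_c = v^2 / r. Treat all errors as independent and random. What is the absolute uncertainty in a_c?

1.33 m/s^2

Since a_c is a product/quotient, work with relative uncertainties:
  (2·δv/v)² = (2×0.0103)² = 0.000428;  (-1·δr/r)² = (-1×0.0158)² = 0.000249
δa_c/a_c = √(0.000677) = 0.0260
a_c = 51.2 m/s^2, so δa_c = 0.0260 × 51.2 = 1.33 m/s^2.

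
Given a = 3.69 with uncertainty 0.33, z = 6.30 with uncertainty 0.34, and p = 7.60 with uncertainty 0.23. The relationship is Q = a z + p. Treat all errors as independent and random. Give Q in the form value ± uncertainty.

Let w = a·z = 23.2. δw/w = √((1·δa/a)² + (1·δz/z)²) = √(0.00800 + 0.00291) = 0.104, so δw = 2.43.
Q = w + p: δQ = √(δw² + δp²) = √(5.90 + 0.0529) = 2.44
Q = 30.8.

30.8 ± 2.44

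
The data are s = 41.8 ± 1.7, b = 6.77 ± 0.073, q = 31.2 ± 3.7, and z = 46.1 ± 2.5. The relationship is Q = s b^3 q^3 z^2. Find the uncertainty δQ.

3.14e+11

Each factor contributes (exponent × relative error)² to (δQ/Q)²:
  (1·δs/s)² = (1×0.0407)² = 0.00165;  (3·δb/b)² = (3×0.0108)² = 0.00105;  (3·δq/q)² = (3×0.119)² = 0.127;  (2·δz/z)² = (2×0.0542)² = 0.0118
δQ/Q = √(0.141) = 0.376
Q = 8.37e+11, so δQ = 0.376 × 8.37e+11 = 3.14e+11.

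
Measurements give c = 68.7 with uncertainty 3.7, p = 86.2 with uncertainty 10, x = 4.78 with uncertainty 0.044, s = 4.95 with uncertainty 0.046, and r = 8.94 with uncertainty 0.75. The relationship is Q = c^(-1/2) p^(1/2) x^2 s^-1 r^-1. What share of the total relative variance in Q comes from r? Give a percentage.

(δQ/Q)² = (−½·δc/c)² + (½·δp/p)² + (2·δx/x)² + (-1·δs/s)² + (-1·δr/r)²
  c term: (-0.5×0.0539)² = 0.000725
  p term: (0.5×0.116)² = 0.00336
  x term: (2×0.00921)² = 0.000339
  s term: (-1×0.00929)² = 8.64e-05
  r term: (-1×0.0839)² = 0.00704
Total = 0.0116. Share from r = 0.00704/0.0116 = 0.609.

60.9%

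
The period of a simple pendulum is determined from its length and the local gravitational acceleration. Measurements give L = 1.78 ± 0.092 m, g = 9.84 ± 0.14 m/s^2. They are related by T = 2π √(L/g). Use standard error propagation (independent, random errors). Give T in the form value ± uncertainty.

For a monomial T ∝ L^(1/2), g^(-1/2), fractional errors add in quadrature:
  (½·δL/L)² = (0.5×0.0517)² = 0.000668;  (−½·δg/g)² = (-0.5×0.0142)² = 5.06e-05
δT/T = √(0.000718) = 0.0268
T = 2.67 s, so δT = 0.0268 × 2.67 = 0.0716 s.

2.67 ± 0.0716 s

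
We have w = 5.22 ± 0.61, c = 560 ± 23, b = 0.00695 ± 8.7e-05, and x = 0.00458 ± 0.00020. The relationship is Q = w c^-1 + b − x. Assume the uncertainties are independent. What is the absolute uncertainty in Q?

Let p = w·c^-1 = 0.00932. δp/p = √((1·δw/w)² + (-1·δc/c)²) = √(0.0137 + 0.00169) = 0.124, so δp = 0.00115.
Q = p + b − x: δQ = √(δp² + δb² + δx²) = √(1.33e-06 + 7.57e-09 + 4e-08) = 0.00118

0.00118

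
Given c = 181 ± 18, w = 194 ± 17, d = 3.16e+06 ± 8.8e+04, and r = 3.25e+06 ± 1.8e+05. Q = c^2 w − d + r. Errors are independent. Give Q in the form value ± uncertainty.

Let p = c^2·w = 6.36e+06. δp/p = √((2·δc/c)² + (1·δw/w)²) = √(0.0396 + 0.00768) = 0.217, so δp = 1.38e+06.
Q = p − d + r: δQ = √(δp² + δd² + δr²) = √(1.91e+12 + 7.74e+09 + 3.24e+10) = 1.4e+06
Q = 6.45e+06.

(6.45 ± 1.40) × 10^6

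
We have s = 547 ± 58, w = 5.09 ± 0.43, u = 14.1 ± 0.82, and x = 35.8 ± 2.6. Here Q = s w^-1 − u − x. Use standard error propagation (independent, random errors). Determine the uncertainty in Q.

14.8

Let p = s·w^-1 = 107. δp/p = √((1·δs/s)² + (-1·δw/w)²) = √(0.0112 + 0.00714) = 0.136, so δp = 14.6.
Q = p − u − x: δQ = √(δp² + δu² + δx²) = √(212 + 0.672 + 6.76) = 14.8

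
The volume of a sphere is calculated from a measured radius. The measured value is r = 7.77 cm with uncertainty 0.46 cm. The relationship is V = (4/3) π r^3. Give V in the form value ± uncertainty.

For a monomial V ∝ r^3, fractional errors add in quadrature:
  (3·δr/r)² = (3×0.0592)² = 0.0315
δV/V = √(0.0315) = 0.178
V = 1960 cm^3, so δV = 0.178 × 1960 = 349 cm^3.

1960 ± 349 cm^3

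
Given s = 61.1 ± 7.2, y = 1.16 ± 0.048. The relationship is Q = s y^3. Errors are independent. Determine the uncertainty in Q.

16.3

Each factor contributes (exponent × relative error)² to (δQ/Q)²:
  (1·δs/s)² = (1×0.118)² = 0.0139;  (3·δy/y)² = (3×0.0414)² = 0.0154
δQ/Q = √(0.0293) = 0.171
Q = 95.4, so δQ = 0.171 × 95.4 = 16.3.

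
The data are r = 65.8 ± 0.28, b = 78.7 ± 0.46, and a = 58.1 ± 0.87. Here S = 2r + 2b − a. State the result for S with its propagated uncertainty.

Each term contributes (cᵢ δxᵢ)² to (δS)²:
  (2·δr)² = 0.314;  (2·δb)² = 0.846;  (δa)² = 0.757
δS = √(1.92) = 1.38
S = 231.

231 ± 1.38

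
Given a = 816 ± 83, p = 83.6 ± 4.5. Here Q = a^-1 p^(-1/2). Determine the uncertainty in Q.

Since Q is a product/quotient, work with relative uncertainties:
  (-1·δa/a)² = (-1×0.102)² = 0.0103;  (−½·δp/p)² = (-0.5×0.0538)² = 0.000724
δQ/Q = √(0.0111) = 0.105
Q = 0.000134, so δQ = 0.105 × 0.000134 = 1.41e-05.

1.41e-05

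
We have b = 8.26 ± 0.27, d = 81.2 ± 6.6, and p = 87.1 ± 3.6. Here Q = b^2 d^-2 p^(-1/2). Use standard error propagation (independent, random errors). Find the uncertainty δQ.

0.000196

For a monomial Q ∝ b^2, d^-2, p^(-1/2), fractional errors add in quadrature:
  (2·δb/b)² = (2×0.0327)² = 0.00427;  (-2·δd/d)² = (-2×0.0813)² = 0.0264;  (−½·δp/p)² = (-0.5×0.0413)² = 0.000427
δQ/Q = √(0.0311) = 0.176
Q = 0.00111, so δQ = 0.176 × 0.00111 = 0.000196.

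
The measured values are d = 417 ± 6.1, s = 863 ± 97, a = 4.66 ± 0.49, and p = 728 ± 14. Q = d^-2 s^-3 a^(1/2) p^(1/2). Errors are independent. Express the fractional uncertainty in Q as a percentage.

For a monomial Q ∝ d^-2, s^-3, a^(1/2), p^(1/2), fractional errors add in quadrature:
  (-2·δd/d)² = (-2×0.0146)² = 0.000856;  (-3·δs/s)² = (-3×0.112)² = 0.114;  (½·δa/a)² = (0.5×0.105)² = 0.00276;  (½·δp/p)² = (0.5×0.0192)² = 9.25e-05
δQ/Q = √(0.117) = 0.343

34.3%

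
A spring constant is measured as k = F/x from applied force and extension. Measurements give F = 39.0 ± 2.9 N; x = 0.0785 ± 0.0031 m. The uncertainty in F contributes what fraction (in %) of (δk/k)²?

(δk/k)² = (1·δF/F)² + (-1·δx/x)²
  F term: (1×0.0744)² = 0.00553
  x term: (-1×0.0395)² = 0.00156
Total = 0.00709. Share from F = 0.00553/0.00709 = 0.780.

78.0%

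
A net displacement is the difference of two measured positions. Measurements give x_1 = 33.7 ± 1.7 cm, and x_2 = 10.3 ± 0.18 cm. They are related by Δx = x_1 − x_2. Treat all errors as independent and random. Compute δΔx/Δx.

0.0731

Each term contributes (cᵢ δxᵢ)² to (δΔx)²:
  (δx_1)² = 2.89;  (δx_2)² = 0.0324
δΔx = √(2.92) = 1.71 cm
Δx = 23.4 cm, so δΔx/Δx = 1.71/23.4 = 0.0731.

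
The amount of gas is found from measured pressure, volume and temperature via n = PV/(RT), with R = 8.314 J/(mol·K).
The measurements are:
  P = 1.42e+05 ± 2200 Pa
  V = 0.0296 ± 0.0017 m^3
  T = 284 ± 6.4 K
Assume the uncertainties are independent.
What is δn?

Products/powers → add relative errors in quadrature, weighted by exponent:
  (1·δP/P)² = (1×0.0155)² = 0.000240;  (1·δV/V)² = (1×0.0574)² = 0.00330;  (-1·δT/T)² = (-1×0.0225)² = 0.000508
δn/n = √(0.00405) = 0.0636
n = 1.78 mol, so δn = 0.0636 × 1.78 = 0.113 mol.

0.113 mol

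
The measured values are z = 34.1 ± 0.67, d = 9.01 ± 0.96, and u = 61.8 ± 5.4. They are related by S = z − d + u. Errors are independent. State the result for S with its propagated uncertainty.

Each term contributes (cᵢ δxᵢ)² to (δS)²:
  (δz)² = 0.449;  (δd)² = 0.922;  (δu)² = 29.2
δS = √(30.5) = 5.53
S = 86.9.

86.9 ± 5.53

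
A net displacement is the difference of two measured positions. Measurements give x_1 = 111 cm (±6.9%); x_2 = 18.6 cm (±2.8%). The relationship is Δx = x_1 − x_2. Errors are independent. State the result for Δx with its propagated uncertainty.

Absolute uncertainties add in quadrature for a linear combination:
  (δx_1)² = 58.7;  (δx_2)² = 0.271
δΔx = √(58.9) = 7.68 cm
Δx = 92.4 cm.

92.4 ± 7.68 cm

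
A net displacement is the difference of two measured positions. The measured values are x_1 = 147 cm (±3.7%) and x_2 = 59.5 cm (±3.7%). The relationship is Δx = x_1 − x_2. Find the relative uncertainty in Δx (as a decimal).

0.0671

For a sum/difference, combine absolute errors in quadrature:
  (δx_1)² = 29.6;  (δx_2)² = 4.85
δΔx = √(34.4) = 5.87 cm
Δx = 87.5 cm, so δΔx/Δx = 5.87/87.5 = 0.0671.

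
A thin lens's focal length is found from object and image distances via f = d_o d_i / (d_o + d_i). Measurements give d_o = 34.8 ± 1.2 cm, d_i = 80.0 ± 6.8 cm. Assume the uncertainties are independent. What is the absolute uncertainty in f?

∂f/∂d_o = (d_i/(d_o+d_i))² = 0.486;  ∂f/∂d_i = (d_o/(d_o+d_i))² = 0.0919
δf = √((∂f/∂d_o · δd_o)² + (∂f/∂d_i · δd_i)²) = √(0.340 + 0.390) = 0.854 cm

0.854 cm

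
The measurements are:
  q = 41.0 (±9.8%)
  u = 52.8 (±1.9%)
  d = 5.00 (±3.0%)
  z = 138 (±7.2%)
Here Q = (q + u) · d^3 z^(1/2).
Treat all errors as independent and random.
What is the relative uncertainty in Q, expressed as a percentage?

10.7%

Let w = q + u = 93.8. δw = √(δq² + δu²) = √(16.1 + 1.01) = 4.14, so δw/w = 0.0442.
Q is then a monomial in w, d, z:
δQ/Q = √((δw/w)² + (3·δd/d)² + (½·δz/z)²) = √(0.00195 + 0.00810 + 0.00130) = 0.107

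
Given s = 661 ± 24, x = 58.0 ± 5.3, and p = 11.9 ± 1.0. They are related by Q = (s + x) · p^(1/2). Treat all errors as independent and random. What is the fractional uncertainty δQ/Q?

0.0542

Let u = s + x = 719. δu = √(δs² + δx²) = √(576 + 28.1) = 24.6, so δu/u = 0.0342.
Q is then a monomial in u, p:
δQ/Q = √((δu/u)² + (½·δp/p)²) = √(0.00117 + 0.00177) = 0.0542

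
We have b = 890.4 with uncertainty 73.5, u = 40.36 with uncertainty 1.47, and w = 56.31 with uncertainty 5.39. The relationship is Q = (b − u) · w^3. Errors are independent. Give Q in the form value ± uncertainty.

Let h = b − u = 850.0. δh = √(δb² + δu²) = √(5400 + 2.16) = 73.5, so δh/h = 0.0865.
Q is then a monomial in h, w:
δQ/Q = √((δh/h)² + (3·δw/w)²) = √(0.00748 + 0.0825) = 0.300
Q = 1.518e+08, so δQ = 0.300 × 1.518e+08 = 4.55e+07.

(1.518 ± 0.455) × 10^8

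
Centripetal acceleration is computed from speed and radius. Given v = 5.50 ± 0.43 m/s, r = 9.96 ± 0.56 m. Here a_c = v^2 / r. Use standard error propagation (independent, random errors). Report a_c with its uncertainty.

3.04 ± 0.505 m/s^2

Relative error in a monomial: (δa_c/a_c)² = Σ (nᵢ · δxᵢ/xᵢ)².
  (2·δv/v)² = (2×0.0782)² = 0.0244;  (-1·δr/r)² = (-1×0.0562)² = 0.00316
δa_c/a_c = √(0.0276) = 0.166
a_c = 3.04 m/s^2, so δa_c = 0.166 × 3.04 = 0.505 m/s^2.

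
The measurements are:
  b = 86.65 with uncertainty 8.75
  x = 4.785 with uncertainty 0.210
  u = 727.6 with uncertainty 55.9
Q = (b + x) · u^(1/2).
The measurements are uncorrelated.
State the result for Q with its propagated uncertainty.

2466 ± 254

Let w = b + x = 91.44. δw = √(δb² + δx²) = √(76.6 + 0.0441) = 8.75, so δw/w = 0.0957.
Q is then a monomial in w, u:
δQ/Q = √((δw/w)² + (½·δu/u)²) = √(0.00916 + 0.00148) = 0.103
Q = 2466, so δQ = 0.103 × 2466 = 254.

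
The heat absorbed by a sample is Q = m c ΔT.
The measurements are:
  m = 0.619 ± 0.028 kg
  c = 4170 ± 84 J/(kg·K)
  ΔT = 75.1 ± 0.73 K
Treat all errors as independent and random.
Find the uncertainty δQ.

9780 J

Q is a product of powers, so relative uncertainties combine in quadrature:
  (1·δm/m)² = (1×0.0452)² = 0.00205;  (1·δc/c)² = (1×0.0201)² = 0.000406;  (1·δΔT/ΔT)² = (1×0.00972)² = 9.45e-05
δQ/Q = √(0.00255) = 0.0505
Q = 1.94e+05 J, so δQ = 0.0505 × 1.94e+05 = 9780 J.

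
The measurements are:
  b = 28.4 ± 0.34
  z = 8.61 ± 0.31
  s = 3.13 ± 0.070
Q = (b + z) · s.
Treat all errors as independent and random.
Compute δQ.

2.96

Let u = b + z = 37.0. δu = √(δb² + δz²) = √(0.116 + 0.0961) = 0.460, so δu/u = 0.0124.
Q is then a monomial in u, s:
δQ/Q = √((δu/u)² + (1·δs/s)²) = √(0.000155 + 0.000500) = 0.0256
Q = 116, so δQ = 0.0256 × 116 = 2.96.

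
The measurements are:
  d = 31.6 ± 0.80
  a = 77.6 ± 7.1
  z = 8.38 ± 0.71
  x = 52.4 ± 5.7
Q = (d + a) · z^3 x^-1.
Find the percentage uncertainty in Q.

Let u = d + a = 109. δu = √(δd² + δa²) = √(0.640 + 50.4) = 7.14, so δu/u = 0.0654.
Q is then a monomial in u, z, x:
δQ/Q = √((δu/u)² + (3·δz/z)² + (-1·δx/x)²) = √(0.00428 + 0.0646 + 0.0118) = 0.284

28.4%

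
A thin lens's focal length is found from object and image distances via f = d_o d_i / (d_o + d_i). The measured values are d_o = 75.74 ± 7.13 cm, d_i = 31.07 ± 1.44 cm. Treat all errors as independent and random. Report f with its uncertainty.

22.03 ± 0.942 cm

∂f/∂d_o = (d_i/(d_o+d_i))² = 0.0846;  ∂f/∂d_i = (d_o/(d_o+d_i))² = 0.503
δf = √((∂f/∂d_o · δd_o)² + (∂f/∂d_i · δd_i)²) = √(0.364 + 0.524) = 0.942 cm
f = 22.03 cm.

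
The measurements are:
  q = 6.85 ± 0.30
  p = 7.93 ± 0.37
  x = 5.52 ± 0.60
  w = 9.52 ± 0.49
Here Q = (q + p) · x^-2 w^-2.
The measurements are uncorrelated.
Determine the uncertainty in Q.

Let u = q + p = 14.8. δu = √(δq² + δp²) = √(0.0900 + 0.137) = 0.476, so δu/u = 0.0322.
Q is then a monomial in u, x, w:
δQ/Q = √((δu/u)² + (-2·δx/x)² + (-2·δw/w)²) = √(0.00104 + 0.0473 + 0.0106) = 0.243
Q = 0.00535, so δQ = 0.243 × 0.00535 = 0.00130.

0.00130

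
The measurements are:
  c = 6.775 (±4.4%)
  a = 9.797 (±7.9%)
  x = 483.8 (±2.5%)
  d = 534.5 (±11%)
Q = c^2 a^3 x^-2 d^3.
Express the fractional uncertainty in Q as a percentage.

41.9%

Each factor contributes (exponent × relative error)² to (δQ/Q)²:
  (2·δc/c)² = (2×0.0440)² = 0.00774;  (3·δa/a)² = (3×0.0790)² = 0.0562;  (-2·δx/x)² = (-2×0.0250)² = 0.00250;  (3·δd/d)² = (3×0.110)² = 0.109
δQ/Q = √(0.175) = 0.419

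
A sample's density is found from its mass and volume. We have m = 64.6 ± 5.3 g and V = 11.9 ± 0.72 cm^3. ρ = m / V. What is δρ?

Relative error in a monomial: (δρ/ρ)² = Σ (nᵢ · δxᵢ/xᵢ)².
  (1·δm/m)² = (1×0.0820)² = 0.00673;  (-1·δV/V)² = (-1×0.0605)² = 0.00366
δρ/ρ = √(0.0104) = 0.102
ρ = 5.43 g/cm^3, so δρ = 0.102 × 5.43 = 0.553 g/cm^3.

0.553 g/cm^3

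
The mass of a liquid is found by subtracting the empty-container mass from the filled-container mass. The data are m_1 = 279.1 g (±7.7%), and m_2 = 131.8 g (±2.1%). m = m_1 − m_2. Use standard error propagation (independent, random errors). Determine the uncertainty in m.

21.7 g

Each term contributes (cᵢ δxᵢ)² to (δm)²:
  (δm_1)² = 462;  (δm_2)² = 7.66
δm = √(470) = 21.7 g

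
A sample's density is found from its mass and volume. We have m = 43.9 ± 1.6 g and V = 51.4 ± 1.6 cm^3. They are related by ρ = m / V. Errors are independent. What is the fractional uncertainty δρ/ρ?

0.0479

Relative error in a monomial: (δρ/ρ)² = Σ (nᵢ · δxᵢ/xᵢ)².
  (1·δm/m)² = (1×0.0364)² = 0.00133;  (-1·δV/V)² = (-1×0.0311)² = 0.000969
δρ/ρ = √(0.00230) = 0.0479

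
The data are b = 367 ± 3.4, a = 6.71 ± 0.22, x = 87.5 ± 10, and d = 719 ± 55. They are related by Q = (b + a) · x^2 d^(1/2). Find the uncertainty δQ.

1.78e+07

Let u = b + a = 374. δu = √(δb² + δa²) = √(11.6 + 0.0484) = 3.41, so δu/u = 0.00912.
Q is then a monomial in u, x, d:
δQ/Q = √((δu/u)² + (2·δx/x)² + (½·δd/d)²) = √(8.31e-05 + 0.0522 + 0.00146) = 0.232
Q = 7.67e+07, so δQ = 0.232 × 7.67e+07 = 1.78e+07.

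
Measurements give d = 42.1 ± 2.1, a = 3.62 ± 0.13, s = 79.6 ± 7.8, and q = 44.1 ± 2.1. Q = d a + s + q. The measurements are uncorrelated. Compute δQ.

12.4

Let p = d·a = 152. δp/p = √((1·δd/d)² + (1·δa/a)²) = √(0.00249 + 0.00129) = 0.0615, so δp = 9.37.
Q = p + s + q: δQ = √(δp² + δs² + δq²) = √(87.7 + 60.8 + 4.41) = 12.4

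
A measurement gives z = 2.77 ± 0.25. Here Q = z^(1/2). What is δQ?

0.0751

Q ∝ z^(1/2), so δQ/Q = |½| · δz/z = 0.5 × 0.0903 = 0.0451.
Q = 1.66, so δQ = 0.0451 × 1.66 = 0.0751.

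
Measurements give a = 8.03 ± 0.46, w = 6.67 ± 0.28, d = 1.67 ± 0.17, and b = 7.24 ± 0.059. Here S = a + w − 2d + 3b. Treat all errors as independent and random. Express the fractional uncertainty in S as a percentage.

2.00%

S is a linear combination, so absolute uncertainties add in quadrature:
  (δa)² = 0.212;  (δw)² = 0.0784;  (2·δd)² = 0.116;  (3·δb)² = 0.0313
δS = √(0.437) = 0.661
S = 33.1, so δS/S = 0.661/33.1 = 0.0200.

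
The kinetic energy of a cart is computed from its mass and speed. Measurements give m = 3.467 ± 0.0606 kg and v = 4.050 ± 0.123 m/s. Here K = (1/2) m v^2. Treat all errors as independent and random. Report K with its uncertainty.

Each factor contributes (exponent × relative error)² to (δK/K)²:
  (1·δm/m)² = (1×0.0175)² = 0.000306;  (2·δv/v)² = (2×0.0304)² = 0.00369
δK/K = √(0.00399) = 0.0632
K = 28.43 J, so δK = 0.0632 × 28.43 = 1.80 J.

28.43 ± 1.80 J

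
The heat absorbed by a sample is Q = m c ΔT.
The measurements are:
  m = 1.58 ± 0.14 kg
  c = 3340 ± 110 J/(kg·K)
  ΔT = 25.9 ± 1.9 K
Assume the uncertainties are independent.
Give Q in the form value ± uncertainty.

(1.37 ± 0.164) × 10^5 J

Products/powers → add relative errors in quadrature, weighted by exponent:
  (1·δm/m)² = (1×0.0886)² = 0.00785;  (1·δc/c)² = (1×0.0329)² = 0.00108;  (1·δΔT/ΔT)² = (1×0.0734)² = 0.00538
δQ/Q = √(0.0143) = 0.120
Q = 1.37e+05 J, so δQ = 0.120 × 1.37e+05 = 16400 J.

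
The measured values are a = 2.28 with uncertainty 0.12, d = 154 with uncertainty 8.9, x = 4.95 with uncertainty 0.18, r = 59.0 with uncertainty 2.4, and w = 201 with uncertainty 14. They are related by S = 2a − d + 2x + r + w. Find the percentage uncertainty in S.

S is a linear combination, so absolute uncertainties add in quadrature:
  (2·δa)² = 0.0576;  (δd)² = 79.2;  (2·δx)² = 0.130;  (δr)² = 5.76;  (δw)² = 196
δS = √(281) = 16.8
S = 120, so δS/S = 16.8/120 = 0.139.

13.9%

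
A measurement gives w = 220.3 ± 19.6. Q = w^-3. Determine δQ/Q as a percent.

26.7%

Q ∝ w^-3, so δQ/Q = |-3| · δw/w = 3 × 0.0890 = 0.267.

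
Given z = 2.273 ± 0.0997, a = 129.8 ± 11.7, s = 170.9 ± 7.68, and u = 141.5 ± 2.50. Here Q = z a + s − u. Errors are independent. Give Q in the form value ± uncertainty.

Let p = z·a = 295.0. δp/p = √((1·δz/z)² + (1·δa/a)²) = √(0.00192 + 0.00812) = 0.100, so δp = 29.6.
Q = p + s − u: δQ = √(δp² + δs² + δu²) = √(875 + 59.0 + 6.25) = 30.7
Q = 324.4.

324.4 ± 30.7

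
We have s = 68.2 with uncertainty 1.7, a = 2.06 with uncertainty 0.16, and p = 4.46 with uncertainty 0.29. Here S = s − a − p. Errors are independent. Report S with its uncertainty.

Sums and differences: (δS)² = Σ (cᵢ δxᵢ)².
  (δs)² = 2.89;  (δa)² = 0.0256;  (δp)² = 0.0841
δS = √(3.00) = 1.73
S = 61.7.

61.7 ± 1.73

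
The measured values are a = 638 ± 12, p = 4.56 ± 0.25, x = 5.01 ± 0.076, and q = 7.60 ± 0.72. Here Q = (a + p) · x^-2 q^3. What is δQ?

3220

Let u = a + p = 643. δu = √(δa² + δp²) = √(144 + 0.0625) = 12.0, so δu/u = 0.0187.
Q is then a monomial in u, x, q:
δQ/Q = √((δu/u)² + (-2·δx/x)² + (3·δq/q)²) = √(0.000349 + 0.000920 + 0.0808) = 0.286
Q = 11200, so δQ = 0.286 × 11200 = 3220.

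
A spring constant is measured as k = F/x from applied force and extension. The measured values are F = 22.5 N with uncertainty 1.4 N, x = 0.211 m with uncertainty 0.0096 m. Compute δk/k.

Relative error in a monomial: (δk/k)² = Σ (nᵢ · δxᵢ/xᵢ)².
  (1·δF/F)² = (1×0.0622)² = 0.00387;  (-1·δx/x)² = (-1×0.0455)² = 0.00207
δk/k = √(0.00594) = 0.0771

0.0771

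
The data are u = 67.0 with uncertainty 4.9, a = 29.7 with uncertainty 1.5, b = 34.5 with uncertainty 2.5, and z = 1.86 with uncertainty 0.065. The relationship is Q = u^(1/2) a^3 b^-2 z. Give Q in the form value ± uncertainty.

Q is a product of powers, so relative uncertainties combine in quadrature:
  (½·δu/u)² = (0.5×0.0731)² = 0.00134;  (3·δa/a)² = (3×0.0505)² = 0.0230;  (-2·δb/b)² = (-2×0.0725)² = 0.0210;  (1·δz/z)² = (1×0.0349)² = 0.00122
δQ/Q = √(0.0465) = 0.216
Q = 335, so δQ = 0.216 × 335 = 72.3.

335 ± 72.3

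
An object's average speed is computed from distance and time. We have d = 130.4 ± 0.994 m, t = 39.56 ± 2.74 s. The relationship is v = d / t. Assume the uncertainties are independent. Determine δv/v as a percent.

6.97%

For a monomial v ∝ d, t^-1, fractional errors add in quadrature:
  (1·δd/d)² = (1×0.00762)² = 5.81e-05;  (-1·δt/t)² = (-1×0.0693)² = 0.00480
δv/v = √(0.00486) = 0.0697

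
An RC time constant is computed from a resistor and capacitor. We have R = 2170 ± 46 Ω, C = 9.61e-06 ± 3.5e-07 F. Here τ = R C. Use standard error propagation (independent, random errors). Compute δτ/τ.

0.0421

For a monomial τ ∝ R, C, fractional errors add in quadrature:
  (1·δR/R)² = (1×0.0212)² = 0.000449;  (1·δC/C)² = (1×0.0364)² = 0.00133
δτ/τ = √(0.00178) = 0.0421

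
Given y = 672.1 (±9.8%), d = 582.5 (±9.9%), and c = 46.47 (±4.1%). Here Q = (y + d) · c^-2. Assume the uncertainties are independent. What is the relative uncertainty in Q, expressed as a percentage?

10.8%

Let u = y + d = 1255. δu = √(δy² + δd²) = √(4340 + 3330) = 87.5, so δu/u = 0.0698.
Q is then a monomial in u, c:
δQ/Q = √((δu/u)² + (-2·δc/c)²) = √(0.00487 + 0.00672) = 0.108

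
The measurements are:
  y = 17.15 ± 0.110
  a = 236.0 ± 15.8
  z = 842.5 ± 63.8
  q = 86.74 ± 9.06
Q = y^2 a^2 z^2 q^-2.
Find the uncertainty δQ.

4.5e+08

Relative error in a monomial: (δQ/Q)² = Σ (nᵢ · δxᵢ/xᵢ)².
  (2·δy/y)² = (2×0.00641)² = 0.000165;  (2·δa/a)² = (2×0.0669)² = 0.0179;  (2·δz/z)² = (2×0.0757)² = 0.0229;  (-2·δq/q)² = (-2×0.104)² = 0.0436
δQ/Q = √(0.0847) = 0.291
Q = 1.545e+09, so δQ = 0.291 × 1.545e+09 = 4.5e+08.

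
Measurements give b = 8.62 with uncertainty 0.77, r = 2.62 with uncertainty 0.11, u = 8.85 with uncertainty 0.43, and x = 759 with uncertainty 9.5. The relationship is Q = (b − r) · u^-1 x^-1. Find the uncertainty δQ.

Let w = b − r = 6.00. δw = √(δb² + δr²) = √(0.593 + 0.0121) = 0.778, so δw/w = 0.130.
Q is then a monomial in w, u, x:
δQ/Q = √((δw/w)² + (-1·δu/u)² + (-1·δx/x)²) = √(0.0168 + 0.00236 + 0.000157) = 0.139
Q = 0.000893, so δQ = 0.139 × 0.000893 = 0.000124.

0.000124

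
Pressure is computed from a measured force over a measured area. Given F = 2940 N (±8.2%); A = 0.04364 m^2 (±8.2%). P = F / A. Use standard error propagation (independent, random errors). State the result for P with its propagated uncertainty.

67370 ± 7810 Pa

Each factor contributes (exponent × relative error)² to (δP/P)²:
  (1·δF/F)² = (1×0.0820)² = 0.00672;  (-1·δA/A)² = (-1×0.0820)² = 0.00672
δP/P = √(0.0134) = 0.116
P = 67370 Pa, so δP = 0.116 × 67370 = 7810 Pa.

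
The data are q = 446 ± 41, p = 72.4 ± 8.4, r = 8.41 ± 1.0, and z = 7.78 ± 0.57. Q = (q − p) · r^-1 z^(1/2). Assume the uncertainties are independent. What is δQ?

20.7

Let u = q − p = 374. δu = √(δq² + δp²) = √(1680 + 70.6) = 41.9, so δu/u = 0.112.
Q is then a monomial in u, r, z:
δQ/Q = √((δu/u)² + (-1·δr/r)² + (½·δz/z)²) = √(0.0125 + 0.0141 + 0.00134) = 0.167
Q = 124, so δQ = 0.167 × 124 = 20.7.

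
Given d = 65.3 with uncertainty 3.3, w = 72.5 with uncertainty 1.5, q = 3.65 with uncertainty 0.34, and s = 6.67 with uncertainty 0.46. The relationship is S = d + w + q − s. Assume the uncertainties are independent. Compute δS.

3.67

Each term contributes (cᵢ δxᵢ)² to (δS)²:
  (δd)² = 10.9;  (δw)² = 2.25;  (δq)² = 0.116;  (δs)² = 0.212
δS = √(13.5) = 3.67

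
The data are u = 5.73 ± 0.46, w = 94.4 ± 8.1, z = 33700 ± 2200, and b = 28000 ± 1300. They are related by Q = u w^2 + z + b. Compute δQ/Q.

Let p = u·w^2 = 51100. δp/p = √((1·δu/u)² + (2·δw/w)²) = √(0.00644 + 0.0295) = 0.189, so δp = 9670.
Q = p + z + b: δQ = √(δp² + δz² + δb²) = √(9.36e+07 + 4.84e+06 + 1.69e+06) = 10000
Q = 1.13e+05, so δQ/Q = 10000/1.13e+05 = 0.0887.

0.0887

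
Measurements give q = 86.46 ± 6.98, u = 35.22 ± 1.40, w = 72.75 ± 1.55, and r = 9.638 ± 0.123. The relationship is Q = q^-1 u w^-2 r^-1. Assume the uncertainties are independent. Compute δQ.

8.02e-07

Relative error in a monomial: (δQ/Q)² = Σ (nᵢ · δxᵢ/xᵢ)².
  (-1·δq/q)² = (-1×0.0807)² = 0.00652;  (1·δu/u)² = (1×0.0398)² = 0.00158;  (-2·δw/w)² = (-2×0.0213)² = 0.00182;  (-1·δr/r)² = (-1×0.0128)² = 0.000163
δQ/Q = √(0.0101) = 0.100
Q = 7.986e-06, so δQ = 0.100 × 7.986e-06 = 8.02e-07.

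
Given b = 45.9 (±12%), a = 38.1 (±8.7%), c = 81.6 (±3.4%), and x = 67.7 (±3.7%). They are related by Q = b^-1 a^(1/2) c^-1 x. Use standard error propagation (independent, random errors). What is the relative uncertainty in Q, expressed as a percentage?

Since Q is a product/quotient, work with relative uncertainties:
  (-1·δb/b)² = (-1×0.120)² = 0.0144;  (½·δa/a)² = (0.5×0.0870)² = 0.00189;  (-1·δc/c)² = (-1×0.0340)² = 0.00116;  (1·δx/x)² = (1×0.0370)² = 0.00137
δQ/Q = √(0.0188) = 0.137

13.7%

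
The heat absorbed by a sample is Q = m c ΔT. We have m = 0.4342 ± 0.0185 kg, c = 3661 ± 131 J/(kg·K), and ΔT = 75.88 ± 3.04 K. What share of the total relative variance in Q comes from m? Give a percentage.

(δQ/Q)² = (1·δm/m)² + (1·δc/c)² + (1·δΔT/ΔT)²
  m term: (1×0.0426)² = 0.00182
  c term: (1×0.0358)² = 0.00128
  ΔT term: (1×0.0401)² = 0.00161
Total = 0.00470. Share from m = 0.00182/0.00470 = 0.386.

38.6%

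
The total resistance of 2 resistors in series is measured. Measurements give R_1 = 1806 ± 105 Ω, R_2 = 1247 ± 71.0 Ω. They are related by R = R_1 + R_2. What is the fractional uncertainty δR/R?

0.0415

Absolute uncertainties add in quadrature for a linear combination:
  (δR_1)² = 11000;  (δR_2)² = 5040
δR = √(16100) = 127 Ω
R = 3053 Ω, so δR/R = 127/3053 = 0.0415.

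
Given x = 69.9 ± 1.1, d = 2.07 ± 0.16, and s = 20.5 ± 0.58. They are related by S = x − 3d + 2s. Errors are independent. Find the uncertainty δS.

For a sum/difference, combine absolute errors in quadrature:
  (δx)² = 1.21;  (3·δd)² = 0.230;  (2·δs)² = 1.35
δS = √(2.79) = 1.67

1.67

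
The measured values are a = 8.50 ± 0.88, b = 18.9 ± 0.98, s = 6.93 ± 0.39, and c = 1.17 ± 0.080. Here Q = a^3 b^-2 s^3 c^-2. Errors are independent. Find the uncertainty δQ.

164

Each factor contributes (exponent × relative error)² to (δQ/Q)²:
  (3·δa/a)² = (3×0.104)² = 0.0965;  (-2·δb/b)² = (-2×0.0519)² = 0.0108;  (3·δs/s)² = (3×0.0563)² = 0.0285;  (-2·δc/c)² = (-2×0.0684)² = 0.0187
δQ/Q = √(0.154) = 0.393
Q = 418, so δQ = 0.393 × 418 = 164.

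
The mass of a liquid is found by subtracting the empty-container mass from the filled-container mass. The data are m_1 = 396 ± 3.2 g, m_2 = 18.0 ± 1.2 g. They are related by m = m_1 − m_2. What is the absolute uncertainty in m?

For a sum/difference, combine absolute errors in quadrature:
  (δm_1)² = 10.2;  (δm_2)² = 1.44
δm = √(11.7) = 3.42 g

3.42 g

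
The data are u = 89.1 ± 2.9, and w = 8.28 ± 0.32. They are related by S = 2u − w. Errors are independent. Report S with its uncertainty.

S is a linear combination, so absolute uncertainties add in quadrature:
  (2·δu)² = 33.6;  (δw)² = 0.102
δS = √(33.7) = 5.81
S = 170.

170 ± 5.81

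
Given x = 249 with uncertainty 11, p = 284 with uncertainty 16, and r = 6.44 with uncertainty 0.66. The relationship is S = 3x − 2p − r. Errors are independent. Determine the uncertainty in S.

46.0

Each term contributes (cᵢ δxᵢ)² to (δS)²:
  (3·δx)² = 1090;  (2·δp)² = 1020;  (δr)² = 0.436
δS = √(2110) = 46.0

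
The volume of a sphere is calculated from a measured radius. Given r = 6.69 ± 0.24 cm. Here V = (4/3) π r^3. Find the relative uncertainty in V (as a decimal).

Since V is a product/quotient, work with relative uncertainties:
  (3·δr/r)² = (3×0.0359)² = 0.0116
δV/V = √(0.0116) = 0.108

0.108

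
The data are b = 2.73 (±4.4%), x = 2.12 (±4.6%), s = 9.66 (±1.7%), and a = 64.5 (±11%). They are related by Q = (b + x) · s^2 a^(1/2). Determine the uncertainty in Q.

Let u = b + x = 4.85. δu = √(δb² + δx²) = √(0.0144 + 0.00951) = 0.155, so δu/u = 0.0319.
Q is then a monomial in u, s, a:
δQ/Q = √((δu/u)² + (2·δs/s)² + (½·δa/a)²) = √(0.00102 + 0.00116 + 0.00302) = 0.0721
Q = 3630, so δQ = 0.0721 × 3630 = 262.

262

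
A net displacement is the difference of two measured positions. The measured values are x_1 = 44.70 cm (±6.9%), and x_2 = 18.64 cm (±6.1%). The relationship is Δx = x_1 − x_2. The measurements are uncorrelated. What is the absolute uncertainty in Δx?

Sums and differences: (δΔx)² = Σ (cᵢ δxᵢ)².
  (δx_1)² = 9.51;  (δx_2)² = 1.29
δΔx = √(10.8) = 3.29 cm

3.29 cm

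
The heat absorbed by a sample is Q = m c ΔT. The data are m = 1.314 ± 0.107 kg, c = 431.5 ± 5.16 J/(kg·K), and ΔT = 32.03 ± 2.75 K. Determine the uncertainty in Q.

2160 J

Q is a product of powers, so relative uncertainties combine in quadrature:
  (1·δm/m)² = (1×0.0814)² = 0.00663;  (1·δc/c)² = (1×0.0120)² = 0.000143;  (1·δΔT/ΔT)² = (1×0.0859)² = 0.00737
δQ/Q = √(0.0141) = 0.119
Q = 18160 J, so δQ = 0.119 × 18160 = 2160 J.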